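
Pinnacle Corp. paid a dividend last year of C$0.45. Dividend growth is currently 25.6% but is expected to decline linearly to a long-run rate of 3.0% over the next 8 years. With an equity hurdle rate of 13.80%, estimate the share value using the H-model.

H-model: P₀ = D₀[(1+g_L) + H(g_S−g_L)]/(r−g_L), with H = 8/2 = 4.
P₀ = 0.45 × [(1+0.03) + 4×(0.256−0.03)] / (0.138−0.03)
   = 0.45 × 1.9340 / 0.108 = 8.0583

C$8.06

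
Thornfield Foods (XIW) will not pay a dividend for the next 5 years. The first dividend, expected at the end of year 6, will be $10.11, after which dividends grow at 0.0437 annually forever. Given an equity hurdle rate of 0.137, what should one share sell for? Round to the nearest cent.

Deferred-dividend DDM. At t=5 the remaining stream is a growing perpetuity with first payment D_6 = 10.11.
V_5 = D_6/(r−g) = 10.11/(0.137−0.0437) = 108.3601
P₀ = V_5/(1+r)^5 = 108.3601/(1+0.137)^5 = 57.0252

$57.03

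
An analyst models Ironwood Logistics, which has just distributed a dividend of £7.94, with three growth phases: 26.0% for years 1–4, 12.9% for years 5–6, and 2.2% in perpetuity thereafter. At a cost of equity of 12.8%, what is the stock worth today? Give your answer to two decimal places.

Three-stage DDM. Project D₁…D_6; terminal Gordon value at t=6 with g = 0.022; discount at r = 0.128.
D_1 = 10.0044
D_2 = 12.6055
D_3 = 15.8830
D_4 = 20.0126
D_5 = 22.5942
D_6 = 25.5088
TV_6 = 26.0700/(0.128−0.022) = 245.9436
P₀ = Σ Dₜ/(1+r)ᵗ + TV_6/(1+r)^6 = 186.3531

£186.35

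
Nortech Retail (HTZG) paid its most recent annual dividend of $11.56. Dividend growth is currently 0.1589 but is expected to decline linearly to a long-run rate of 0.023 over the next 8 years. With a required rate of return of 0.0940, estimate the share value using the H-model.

H-model: P₀ = D₀[(1+g_L) + H(g_S−g_L)]/(r−g_L), with H = 8/2 = 4.
P₀ = 11.56 × [(1+0.023) + 4×(0.1589−0.023)] / (0.094−0.023)
   = 11.56 × 1.5666 / 0.071 = 255.0690

$255.07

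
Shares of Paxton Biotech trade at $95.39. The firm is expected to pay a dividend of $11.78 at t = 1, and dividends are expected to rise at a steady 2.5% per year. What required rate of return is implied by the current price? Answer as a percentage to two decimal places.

Rearranging the constant-growth DDM: r = D₁/P₀ + g.
r = 11.7800 / 95.39 + 0.025 = 0.12349 + 0.025 = 0.14849

14.85%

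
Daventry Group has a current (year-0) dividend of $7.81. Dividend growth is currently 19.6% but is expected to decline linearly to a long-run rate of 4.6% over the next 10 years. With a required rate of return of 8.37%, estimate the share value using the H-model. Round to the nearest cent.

$372.06

H-model: P₀ = D₀[(1+g_L) + H(g_S−g_L)]/(r−g_L), with H = 10/2 = 5.
P₀ = 7.81 × [(1+0.046) + 5×(0.196−0.046)] / (0.0837−0.046)
   = 7.81 × 1.7960 / 0.0377 = 372.0626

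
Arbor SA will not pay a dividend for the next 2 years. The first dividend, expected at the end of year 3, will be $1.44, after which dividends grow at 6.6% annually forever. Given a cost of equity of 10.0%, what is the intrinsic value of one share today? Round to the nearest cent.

$35.00

Deferred-dividend DDM. At t=2 the remaining stream is a growing perpetuity with first payment D_3 = 1.44.
V_2 = D_3/(r−g) = 1.44/(0.1−0.066) = 42.3529
P₀ = V_2/(1+r)^2 = 42.3529/(1+0.1)^2 = 35.0024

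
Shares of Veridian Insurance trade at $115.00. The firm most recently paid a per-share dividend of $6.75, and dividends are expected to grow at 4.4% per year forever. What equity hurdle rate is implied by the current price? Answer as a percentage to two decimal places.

10.53%

Rearranging the constant-growth DDM: r = D₁/P₀ + g.
D₁ = 6.75 × (1 + 0.044) = 7.0470.
r = 7.0470 / 115.00 + 0.044 = 0.06128 + 0.044 = 0.10528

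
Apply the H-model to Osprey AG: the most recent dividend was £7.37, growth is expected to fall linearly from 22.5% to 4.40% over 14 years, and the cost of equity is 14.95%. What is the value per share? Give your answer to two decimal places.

H-model: P₀ = D₀[(1+g_L) + H(g_S−g_L)]/(r−g_L), with H = 14/2 = 7.
P₀ = 7.37 × [(1+0.044) + 7×(0.225−0.044)] / (0.1495−0.044)
   = 7.37 × 2.3110 / 0.1055 = 161.4414

£161.44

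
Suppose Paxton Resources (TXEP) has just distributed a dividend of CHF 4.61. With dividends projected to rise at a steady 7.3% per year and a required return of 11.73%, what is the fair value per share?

CHF 111.66

Gordon growth model: P₀ = D₁/(r − g). D₁ = 4.61 × (1 + 0.073) = 4.9465.
P₀ = 4.9465 / (0.1173 − 0.073) = 4.9465 / 0.0443 = 111.6598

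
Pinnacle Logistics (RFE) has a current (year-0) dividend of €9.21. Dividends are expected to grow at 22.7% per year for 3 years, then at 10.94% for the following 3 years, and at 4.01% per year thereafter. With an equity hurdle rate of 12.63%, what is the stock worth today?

Three-stage DDM. Project D₁…D_6; terminal Gordon value at t=6 with g = 0.0401; discount at r = 0.1263.
D_1 = 11.3007
D_2 = 13.8659
D_3 = 17.0135
D_4 = 18.8748
D_5 = 20.9397
D_6 = 23.2305
TV_6 = 24.1620/(0.1263−0.0401) = 280.3016
P₀ = Σ Dₜ/(1+r)ᵗ + TV_6/(1+r)^6 = 204.8434

€204.84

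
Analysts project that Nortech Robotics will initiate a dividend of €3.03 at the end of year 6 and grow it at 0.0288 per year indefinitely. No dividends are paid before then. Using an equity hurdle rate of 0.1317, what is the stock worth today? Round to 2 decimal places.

Deferred-dividend DDM. At t=5 the remaining stream is a growing perpetuity with first payment D_6 = 3.03.
V_5 = D_6/(r−g) = 3.03/(0.1317−0.0288) = 29.4461
P₀ = V_5/(1+r)^5 = 29.4461/(1+0.1317)^5 = 15.8625

€15.86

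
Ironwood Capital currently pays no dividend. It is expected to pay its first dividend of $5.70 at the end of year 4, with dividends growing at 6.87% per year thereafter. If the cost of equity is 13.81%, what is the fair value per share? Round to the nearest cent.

Deferred-dividend DDM. At t=3 the remaining stream is a growing perpetuity with first payment D_4 = 5.70.
V_3 = D_4/(r−g) = 5.70/(0.1381−0.0687) = 82.1326
P₀ = V_3/(1+r)^3 = 82.1326/(1+0.1381)^3 = 55.7153

$55.72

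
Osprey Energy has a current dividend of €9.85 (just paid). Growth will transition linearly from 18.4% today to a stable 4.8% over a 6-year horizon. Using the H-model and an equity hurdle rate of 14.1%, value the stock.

€154.21

H-model: P₀ = D₀[(1+g_L) + H(g_S−g_L)]/(r−g_L), with H = 6/2 = 3.
P₀ = 9.85 × [(1+0.048) + 3×(0.184−0.048)] / (0.141−0.048)
   = 9.85 × 1.4560 / 0.093 = 154.2108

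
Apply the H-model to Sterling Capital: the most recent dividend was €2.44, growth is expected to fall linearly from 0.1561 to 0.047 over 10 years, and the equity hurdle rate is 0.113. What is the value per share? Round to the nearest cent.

H-model: P₀ = D₀[(1+g_L) + H(g_S−g_L)]/(r−g_L), with H = 10/2 = 5.
P₀ = 2.44 × [(1+0.047) + 5×(0.1561−0.047)] / (0.113−0.047)
   = 2.44 × 1.5925 / 0.066 = 58.8742

€58.87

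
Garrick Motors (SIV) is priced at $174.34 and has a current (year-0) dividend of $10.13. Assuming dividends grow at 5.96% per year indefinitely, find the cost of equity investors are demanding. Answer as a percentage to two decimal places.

12.12%

Rearranging the constant-growth DDM: r = D₁/P₀ + g.
D₁ = 10.13 × (1 + 0.0596) = 10.7337.
r = 10.7337 / 174.34 + 0.0596 = 0.06157 + 0.0596 = 0.12117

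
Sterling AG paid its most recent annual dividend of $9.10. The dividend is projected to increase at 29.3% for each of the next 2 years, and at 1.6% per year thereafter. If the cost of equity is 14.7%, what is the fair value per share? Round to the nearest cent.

$111.51

Two-stage DDM. Project D₁…D_2 at 0.293, terminal growth 0.016, discount at r = 0.147.
D_1 = 11.7663
D_2 = 15.2138
Terminal value at t=2: TV = D_3/(r−g) = 15.4572/(0.147−0.016) = 117.9943
P₀ = 11.7663/(1+0.147)^1 + 15.2138/(1+0.147)^2 + 117.9943/(1+0.147)^2 = 111.5104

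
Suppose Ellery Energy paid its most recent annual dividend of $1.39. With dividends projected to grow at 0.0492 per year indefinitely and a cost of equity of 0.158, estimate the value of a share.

Gordon growth model: P₀ = D₁/(r − g). D₁ = 1.39 × (1 + 0.0492) = 1.4584.
P₀ = 1.4584 / (0.158 − 0.0492) = 1.4584 / 0.1088 = 13.4043

$13.40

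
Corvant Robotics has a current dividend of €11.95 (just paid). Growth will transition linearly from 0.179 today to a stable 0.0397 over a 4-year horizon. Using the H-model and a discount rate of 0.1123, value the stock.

H-model: P₀ = D₀[(1+g_L) + H(g_S−g_L)]/(r−g_L), with H = 4/2 = 2.
P₀ = 11.95 × [(1+0.0397) + 2×(0.179−0.0397)] / (0.1123−0.0397)
   = 11.95 × 1.3183 / 0.0726 = 216.9929

€216.99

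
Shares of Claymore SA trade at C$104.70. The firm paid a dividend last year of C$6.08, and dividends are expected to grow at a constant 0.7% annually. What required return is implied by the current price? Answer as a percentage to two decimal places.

6.55%

Rearranging the constant-growth DDM: r = D₁/P₀ + g.
D₁ = 6.08 × (1 + 0.007) = 6.1226.
r = 6.1226 / 104.70 + 0.007 = 0.05848 + 0.007 = 0.06548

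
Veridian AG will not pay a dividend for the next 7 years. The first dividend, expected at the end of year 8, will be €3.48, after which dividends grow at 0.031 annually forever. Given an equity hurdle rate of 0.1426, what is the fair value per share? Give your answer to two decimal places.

Deferred-dividend DDM. At t=7 the remaining stream is a growing perpetuity with first payment D_8 = 3.48.
V_7 = D_8/(r−g) = 3.48/(0.1426−0.031) = 31.1828
P₀ = V_7/(1+r)^7 = 31.1828/(1+0.1426)^7 = 12.2647

€12.26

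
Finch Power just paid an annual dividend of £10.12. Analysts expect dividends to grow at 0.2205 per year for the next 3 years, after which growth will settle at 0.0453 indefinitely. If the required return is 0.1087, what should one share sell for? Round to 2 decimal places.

£259.49

Two-stage DDM. Project D₁…D_3 at 0.2205, terminal growth 0.0453, discount at r = 0.1087.
D_1 = 12.3515
D_2 = 15.0750
D_3 = 18.3990
Terminal value at t=3: TV = D_4/(r−g) = 19.2325/(0.1087−0.0453) = 303.3511
P₀ = 12.3515/(1+0.1087)^1 + 15.0750/(1+0.1087)^2 + 18.3990/(1+0.1087)^3 + 303.3511/(1+0.1087)^3 = 259.4938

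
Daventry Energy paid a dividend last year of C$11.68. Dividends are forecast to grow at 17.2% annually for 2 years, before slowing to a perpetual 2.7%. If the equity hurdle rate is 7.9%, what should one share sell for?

C$298.63

Two-stage DDM. Project D₁…D_2 at 0.172, terminal growth 0.027, discount at r = 0.079.
D_1 = 13.6890
D_2 = 16.0435
Terminal value at t=2: TV = D_3/(r−g) = 16.4766/(0.079−0.027) = 316.8584
P₀ = 13.6890/(1+0.079)^1 + 16.0435/(1+0.079)^2 + 316.8584/(1+0.079)^2 = 298.6256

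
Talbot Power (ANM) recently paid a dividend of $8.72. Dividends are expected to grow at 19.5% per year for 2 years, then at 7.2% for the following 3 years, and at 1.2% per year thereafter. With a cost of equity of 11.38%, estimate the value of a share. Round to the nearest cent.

Three-stage DDM. Project D₁…D_5; terminal Gordon value at t=5 with g = 0.012; discount at r = 0.1138.
D_1 = 10.4204
D_2 = 12.4524
D_3 = 13.3489
D_4 = 14.3101
D_5 = 15.3404
TV_5 = 15.5245/(0.1138−0.012) = 152.4998
P₀ = Σ Dₜ/(1+r)ᵗ + TV_5/(1+r)^5 = 136.2705

$136.27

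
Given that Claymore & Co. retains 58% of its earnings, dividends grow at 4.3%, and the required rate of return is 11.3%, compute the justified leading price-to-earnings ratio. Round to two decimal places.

6.00

Payout ratio b = 1 − 0.58 = 0.42.
Justified leading P/E = b/(r−g) = 0.42/(0.113−0.043) = 6.0000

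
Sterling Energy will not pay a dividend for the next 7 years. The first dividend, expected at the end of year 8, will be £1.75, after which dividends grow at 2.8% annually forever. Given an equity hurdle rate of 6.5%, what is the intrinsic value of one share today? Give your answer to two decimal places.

Deferred-dividend DDM. At t=7 the remaining stream is a growing perpetuity with first payment D_8 = 1.75.
V_7 = D_8/(r−g) = 1.75/(0.065−0.028) = 47.2973
P₀ = V_7/(1+r)^7 = 47.2973/(1+0.065)^7 = 30.4361

£30.44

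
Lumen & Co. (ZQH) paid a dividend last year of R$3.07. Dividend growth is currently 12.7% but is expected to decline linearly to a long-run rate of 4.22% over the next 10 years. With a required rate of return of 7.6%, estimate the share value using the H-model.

R$133.17

H-model: P₀ = D₀[(1+g_L) + H(g_S−g_L)]/(r−g_L), with H = 10/2 = 5.
P₀ = 3.07 × [(1+0.0422) + 5×(0.127−0.0422)] / (0.076−0.0422)
   = 3.07 × 1.4662 / 0.0338 = 133.1726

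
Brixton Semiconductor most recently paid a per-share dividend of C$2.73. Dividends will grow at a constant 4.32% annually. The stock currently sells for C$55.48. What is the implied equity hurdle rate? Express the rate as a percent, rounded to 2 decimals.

Rearranging the constant-growth DDM: r = D₁/P₀ + g.
D₁ = 2.73 × (1 + 0.0432) = 2.8479.
r = 2.8479 / 55.48 + 0.0432 = 0.05133 + 0.0432 = 0.09453

9.45%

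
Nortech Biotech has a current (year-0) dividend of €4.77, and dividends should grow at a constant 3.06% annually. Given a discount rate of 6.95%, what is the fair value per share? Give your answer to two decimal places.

Gordon growth model: P₀ = D₁/(r − g). D₁ = 4.77 × (1 + 0.0306) = 4.9160.
P₀ = 4.9160 / (0.0695 − 0.0306) = 4.9160 / 0.0389 = 126.3743

€126.37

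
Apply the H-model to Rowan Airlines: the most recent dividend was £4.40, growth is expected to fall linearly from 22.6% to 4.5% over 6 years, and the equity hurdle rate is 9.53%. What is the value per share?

H-model: P₀ = D₀[(1+g_L) + H(g_S−g_L)]/(r−g_L), with H = 6/2 = 3.
P₀ = 4.40 × [(1+0.045) + 3×(0.226−0.045)] / (0.0953−0.045)
   = 4.40 × 1.5880 / 0.0503 = 138.9105

£138.91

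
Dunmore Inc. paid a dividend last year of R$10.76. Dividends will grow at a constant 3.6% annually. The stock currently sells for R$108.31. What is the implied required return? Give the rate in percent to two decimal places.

Rearranging the constant-growth DDM: r = D₁/P₀ + g.
D₁ = 10.76 × (1 + 0.036) = 11.1474.
r = 11.1474 / 108.31 + 0.036 = 0.10292 + 0.036 = 0.13892

13.89%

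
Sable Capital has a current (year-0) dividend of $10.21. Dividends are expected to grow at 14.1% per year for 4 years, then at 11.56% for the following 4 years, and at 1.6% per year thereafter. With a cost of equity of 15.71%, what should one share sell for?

Three-stage DDM. Project D₁…D_8; terminal Gordon value at t=8 with g = 0.016; discount at r = 0.1571.
D_1 = 11.6496
D_2 = 13.2922
D_3 = 15.1664
D_4 = 17.3049
D_5 = 19.3053
D_6 = 21.5370
D_7 = 24.0267
D_8 = 26.8042
TV_8 = 27.2330/(0.1571−0.016) = 193.0052
P₀ = Σ Dₜ/(1+r)ᵗ + TV_8/(1+r)^8 = 134.7750

$134.77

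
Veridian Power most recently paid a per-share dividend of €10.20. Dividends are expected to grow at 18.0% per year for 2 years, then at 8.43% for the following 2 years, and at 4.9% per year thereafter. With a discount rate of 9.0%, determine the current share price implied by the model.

€349.37

Three-stage DDM. Project D₁…D_4; terminal Gordon value at t=4 with g = 0.049; discount at r = 0.09.
D_1 = 12.0360
D_2 = 14.2025
D_3 = 15.3997
D_4 = 16.6979
TV_4 = 17.5161/(0.09−0.049) = 427.2231
P₀ = Σ Dₜ/(1+r)ᵗ + TV_4/(1+r)^4 = 349.3724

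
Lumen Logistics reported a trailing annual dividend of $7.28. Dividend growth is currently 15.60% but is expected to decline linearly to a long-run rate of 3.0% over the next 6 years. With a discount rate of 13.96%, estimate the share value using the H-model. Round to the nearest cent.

H-model: P₀ = D₀[(1+g_L) + H(g_S−g_L)]/(r−g_L), with H = 6/2 = 3.
P₀ = 7.28 × [(1+0.03) + 3×(0.156−0.03)] / (0.1396−0.03)
   = 7.28 × 1.4080 / 0.1096 = 93.5241

$93.52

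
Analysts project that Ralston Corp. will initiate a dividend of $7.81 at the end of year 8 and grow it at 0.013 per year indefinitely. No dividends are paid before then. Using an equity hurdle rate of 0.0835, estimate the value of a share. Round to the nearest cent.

Deferred-dividend DDM. At t=7 the remaining stream is a growing perpetuity with first payment D_8 = 7.81.
V_7 = D_8/(r−g) = 7.81/(0.0835−0.013) = 110.7801
P₀ = V_7/(1+r)^7 = 110.7801/(1+0.0835)^7 = 63.1916

$63.19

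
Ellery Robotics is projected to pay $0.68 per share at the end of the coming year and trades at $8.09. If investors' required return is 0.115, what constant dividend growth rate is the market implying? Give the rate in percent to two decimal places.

3.09%

From P₀ = D₁/(r − g), the implied growth is g = r − D₁/P₀.
g = 0.115 − 0.68/8.09 = 0.115 − 0.08405 = 0.03095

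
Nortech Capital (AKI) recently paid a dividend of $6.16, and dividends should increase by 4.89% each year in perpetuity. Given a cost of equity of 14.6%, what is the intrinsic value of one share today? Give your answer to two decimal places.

Gordon growth model: P₀ = D₁/(r − g). D₁ = 6.16 × (1 + 0.0489) = 6.4612.
P₀ = 6.4612 / (0.146 − 0.0489) = 6.4612 / 0.0971 = 66.5420

$66.54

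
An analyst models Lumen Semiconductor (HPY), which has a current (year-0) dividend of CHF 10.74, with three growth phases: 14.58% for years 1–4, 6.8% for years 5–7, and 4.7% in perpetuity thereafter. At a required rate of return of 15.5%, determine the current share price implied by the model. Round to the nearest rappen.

Three-stage DDM. Project D₁…D_7; terminal Gordon value at t=7 with g = 0.047; discount at r = 0.155.
D_1 = 12.3059
D_2 = 14.1001
D_3 = 16.1559
D_4 = 18.5114
D_5 = 19.7702
D_6 = 21.1146
D_7 = 22.5504
TV_7 = 23.6102/(0.155−0.047) = 218.6131
P₀ = Σ Dₜ/(1+r)ᵗ + TV_7/(1+r)^7 = 148.5739

CHF 148.57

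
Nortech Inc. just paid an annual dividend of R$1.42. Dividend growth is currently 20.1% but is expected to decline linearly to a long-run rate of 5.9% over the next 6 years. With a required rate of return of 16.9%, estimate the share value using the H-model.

R$19.17

H-model: P₀ = D₀[(1+g_L) + H(g_S−g_L)]/(r−g_L), with H = 6/2 = 3.
P₀ = 1.42 × [(1+0.059) + 3×(0.201−0.059)] / (0.169−0.059)
   = 1.42 × 1.4850 / 0.11 = 19.1700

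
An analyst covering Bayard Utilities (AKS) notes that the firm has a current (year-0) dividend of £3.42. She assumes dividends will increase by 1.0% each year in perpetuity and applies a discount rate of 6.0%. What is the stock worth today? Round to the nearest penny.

Gordon growth model: P₀ = D₁/(r − g). D₁ = 3.42 × (1 + 0.01) = 3.4542.
P₀ = 3.4542 / (0.06 − 0.01) = 3.4542 / 0.05 = 69.0840

£69.08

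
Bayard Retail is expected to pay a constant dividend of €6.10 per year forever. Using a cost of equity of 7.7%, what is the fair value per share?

€79.22

Zero-growth DDM (perpetuity): P₀ = D/r = 6.10 / 0.077 = 79.2208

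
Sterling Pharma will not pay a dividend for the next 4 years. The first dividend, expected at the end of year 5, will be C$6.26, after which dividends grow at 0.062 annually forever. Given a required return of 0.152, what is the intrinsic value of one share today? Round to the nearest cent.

C$39.49

Deferred-dividend DDM. At t=4 the remaining stream is a growing perpetuity with first payment D_5 = 6.26.
V_4 = D_5/(r−g) = 6.26/(0.152−0.062) = 69.5556
P₀ = V_4/(1+r)^4 = 69.5556/(1+0.152)^4 = 39.4932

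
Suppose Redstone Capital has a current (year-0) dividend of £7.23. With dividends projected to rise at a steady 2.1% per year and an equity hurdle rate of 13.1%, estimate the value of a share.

£67.11

Gordon growth model: P₀ = D₁/(r − g). D₁ = 7.23 × (1 + 0.021) = 7.3818.
P₀ = 7.3818 / (0.131 − 0.021) = 7.3818 / 0.11 = 67.1075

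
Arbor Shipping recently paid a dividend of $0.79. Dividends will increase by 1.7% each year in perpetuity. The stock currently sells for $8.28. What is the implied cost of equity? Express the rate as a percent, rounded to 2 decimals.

11.40%

Rearranging the constant-growth DDM: r = D₁/P₀ + g.
D₁ = 0.79 × (1 + 0.017) = 0.8034.
r = 0.8034 / 8.28 + 0.017 = 0.09703 + 0.017 = 0.11403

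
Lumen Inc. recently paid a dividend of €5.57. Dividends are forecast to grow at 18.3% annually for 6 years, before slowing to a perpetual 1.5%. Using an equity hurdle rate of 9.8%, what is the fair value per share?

€150.28

Two-stage DDM. Project D₁…D_6 at 0.183, terminal growth 0.015, discount at r = 0.098.
D_1 = 6.5893
D_2 = 7.7952
D_3 = 9.2217
D_4 = 10.9092
D_5 = 12.9056
D_6 = 15.2674
Terminal value at t=6: TV = D_7/(r−g) = 15.4964/(0.098−0.015) = 186.7031
P₀ = 6.5893/(1+0.098)^1 + 7.7952/(1+0.098)^2 + 9.2217/(1+0.098)^3 + 10.9092/(1+0.098)^4 + 12.9056/(1+0.098)^5 + 15.2674/(1+0.098)^6 + 186.7031/(1+0.098)^6 = 150.2842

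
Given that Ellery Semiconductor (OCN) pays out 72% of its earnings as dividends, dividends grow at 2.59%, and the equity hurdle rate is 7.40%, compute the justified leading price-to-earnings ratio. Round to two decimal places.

14.97

Justified leading P/E = b/(r−g) = 0.72/(0.074−0.0259) = 14.9688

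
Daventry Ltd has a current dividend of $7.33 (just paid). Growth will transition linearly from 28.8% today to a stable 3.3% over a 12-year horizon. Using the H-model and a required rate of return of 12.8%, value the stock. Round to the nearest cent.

$197.76

H-model: P₀ = D₀[(1+g_L) + H(g_S−g_L)]/(r−g_L), with H = 12/2 = 6.
P₀ = 7.33 × [(1+0.033) + 6×(0.288−0.033)] / (0.128−0.033)
   = 7.33 × 2.5630 / 0.095 = 197.7557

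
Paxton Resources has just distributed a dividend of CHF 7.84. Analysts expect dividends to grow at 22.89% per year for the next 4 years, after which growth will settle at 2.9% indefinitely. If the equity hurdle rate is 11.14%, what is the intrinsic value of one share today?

CHF 186.92

Two-stage DDM. Project D₁…D_4 at 0.2289, terminal growth 0.029, discount at r = 0.1114.
D_1 = 9.6346
D_2 = 11.8399
D_3 = 14.5501
D_4 = 17.8806
Terminal value at t=4: TV = D_5/(r−g) = 18.3991/(0.1114−0.029) = 223.2906
P₀ = 9.6346/(1+0.1114)^1 + 11.8399/(1+0.1114)^2 + 14.5501/(1+0.1114)^3 + 17.8806/(1+0.1114)^4 + 223.2906/(1+0.1114)^4 = 186.9209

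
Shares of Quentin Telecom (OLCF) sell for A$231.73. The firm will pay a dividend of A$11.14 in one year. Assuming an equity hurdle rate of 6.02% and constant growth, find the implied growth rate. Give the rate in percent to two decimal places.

From P₀ = D₁/(r − g), the implied growth is g = r − D₁/P₀.
g = 0.0602 − 11.14/231.73 = 0.0602 − 0.04807 = 0.01213

1.21%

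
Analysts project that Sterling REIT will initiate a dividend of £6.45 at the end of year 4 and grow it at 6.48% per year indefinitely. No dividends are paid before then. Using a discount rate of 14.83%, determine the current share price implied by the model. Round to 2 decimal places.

Deferred-dividend DDM. At t=3 the remaining stream is a growing perpetuity with first payment D_4 = 6.45.
V_3 = D_4/(r−g) = 6.45/(0.1483−0.0648) = 77.2455
P₀ = V_3/(1+r)^3 = 77.2455/(1+0.1483)^3 = 51.0161

£51.02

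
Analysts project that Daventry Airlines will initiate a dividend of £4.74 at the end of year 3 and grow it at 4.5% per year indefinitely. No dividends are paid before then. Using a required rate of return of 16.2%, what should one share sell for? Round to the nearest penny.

£30.00

Deferred-dividend DDM. At t=2 the remaining stream is a growing perpetuity with first payment D_3 = 4.74.
V_2 = D_3/(r−g) = 4.74/(0.162−0.045) = 40.5128
P₀ = V_2/(1+r)^2 = 40.5128/(1+0.162)^2 = 30.0041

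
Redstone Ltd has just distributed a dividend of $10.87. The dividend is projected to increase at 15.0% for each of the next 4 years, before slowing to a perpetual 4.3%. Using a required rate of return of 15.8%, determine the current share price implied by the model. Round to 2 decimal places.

Two-stage DDM. Project D₁…D_4 at 0.15, terminal growth 0.043, discount at r = 0.158.
D_1 = 12.5005
D_2 = 14.3756
D_3 = 16.5319
D_4 = 19.0117
Terminal value at t=4: TV = D_5/(r−g) = 19.8292/(0.158−0.043) = 172.4278
P₀ = 12.5005/(1+0.158)^1 + 14.3756/(1+0.158)^2 + 16.5319/(1+0.158)^3 + 19.0117/(1+0.158)^4 + 172.4278/(1+0.158)^4 = 138.6242

$138.62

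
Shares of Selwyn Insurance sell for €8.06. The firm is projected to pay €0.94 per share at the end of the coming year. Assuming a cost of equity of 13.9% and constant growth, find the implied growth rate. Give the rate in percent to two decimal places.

2.24%

From P₀ = D₁/(r − g), the implied growth is g = r − D₁/P₀.
g = 0.139 − 0.94/8.06 = 0.139 − 0.11663 = 0.02237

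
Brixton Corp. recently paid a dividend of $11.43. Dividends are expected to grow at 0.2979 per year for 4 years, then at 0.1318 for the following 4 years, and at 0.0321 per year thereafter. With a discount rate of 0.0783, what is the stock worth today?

Three-stage DDM. Project D₁…D_8; terminal Gordon value at t=8 with g = 0.0321; discount at r = 0.0783.
D_1 = 14.8350
D_2 = 19.2543
D_3 = 24.9902
D_4 = 32.4348
D_5 = 36.7097
D_6 = 41.5480
D_7 = 47.0241
D_8 = 53.2218
TV_8 = 54.9303/(0.0783−0.0321) = 1188.9668
P₀ = Σ Dₜ/(1+r)ᵗ + TV_8/(1+r)^8 = 833.2226

$833.22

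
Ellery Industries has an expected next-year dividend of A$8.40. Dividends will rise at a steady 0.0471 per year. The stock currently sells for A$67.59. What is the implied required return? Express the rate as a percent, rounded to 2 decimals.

Rearranging the constant-growth DDM: r = D₁/P₀ + g.
r = 8.4000 / 67.59 + 0.0471 = 0.12428 + 0.0471 = 0.17138

17.14%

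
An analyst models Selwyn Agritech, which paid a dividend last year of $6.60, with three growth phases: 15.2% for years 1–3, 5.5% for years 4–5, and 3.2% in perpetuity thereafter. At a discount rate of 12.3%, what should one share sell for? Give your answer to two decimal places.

Three-stage DDM. Project D₁…D_5; terminal Gordon value at t=5 with g = 0.032; discount at r = 0.123.
D_1 = 7.6032
D_2 = 8.7589
D_3 = 10.0902
D_4 = 10.6452
D_5 = 11.2307
TV_5 = 11.5901/(0.123−0.032) = 127.3634
P₀ = Σ Dₜ/(1+r)ᵗ + TV_5/(1+r)^5 = 105.1307

$105.13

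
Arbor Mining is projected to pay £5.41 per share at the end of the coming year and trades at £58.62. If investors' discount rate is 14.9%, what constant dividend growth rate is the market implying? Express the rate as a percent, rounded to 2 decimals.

From P₀ = D₁/(r − g), the implied growth is g = r − D₁/P₀.
g = 0.149 − 5.41/58.62 = 0.149 − 0.09229 = 0.05671

5.67%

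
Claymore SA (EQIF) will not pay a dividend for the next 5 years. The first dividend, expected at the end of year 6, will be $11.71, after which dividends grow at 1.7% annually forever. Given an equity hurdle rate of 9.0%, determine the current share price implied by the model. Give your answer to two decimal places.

$104.26

Deferred-dividend DDM. At t=5 the remaining stream is a growing perpetuity with first payment D_6 = 11.71.
V_5 = D_6/(r−g) = 11.71/(0.09−0.017) = 160.4110
P₀ = V_5/(1+r)^5 = 160.4110/(1+0.09)^5 = 104.2561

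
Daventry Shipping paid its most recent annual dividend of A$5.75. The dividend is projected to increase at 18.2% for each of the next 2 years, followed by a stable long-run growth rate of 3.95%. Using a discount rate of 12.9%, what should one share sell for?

A$85.52

Two-stage DDM. Project D₁…D_2 at 0.182, terminal growth 0.0395, discount at r = 0.129.
D_1 = 6.7965
D_2 = 8.0335
Terminal value at t=2: TV = D_3/(r−g) = 8.3508/(0.129−0.0395) = 93.3049
P₀ = 6.7965/(1+0.129)^1 + 8.0335/(1+0.129)^2 + 93.3049/(1+0.129)^2 = 85.5234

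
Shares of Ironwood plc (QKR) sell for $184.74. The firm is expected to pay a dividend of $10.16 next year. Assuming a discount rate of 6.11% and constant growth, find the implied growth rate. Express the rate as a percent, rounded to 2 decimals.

0.61%

From P₀ = D₁/(r − g), the implied growth is g = r − D₁/P₀.
g = 0.0611 − 10.16/184.74 = 0.0611 − 0.05500 = 0.00610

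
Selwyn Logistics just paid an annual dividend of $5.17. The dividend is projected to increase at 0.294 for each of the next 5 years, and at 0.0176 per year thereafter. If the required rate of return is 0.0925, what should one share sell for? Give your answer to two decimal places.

Two-stage DDM. Project D₁…D_5 at 0.294, terminal growth 0.0176, discount at r = 0.0925.
D_1 = 6.6900
D_2 = 8.6568
D_3 = 11.2019
D_4 = 14.4953
D_5 = 18.7569
Terminal value at t=5: TV = D_6/(r−g) = 19.0871/(0.0925−0.0176) = 254.8339
P₀ = 6.6900/(1+0.0925)^1 + 8.6568/(1+0.0925)^2 + 11.2019/(1+0.0925)^3 + 14.4953/(1+0.0925)^4 + 18.7569/(1+0.0925)^5 + 254.8339/(1+0.0925)^5 = 207.9325

$207.93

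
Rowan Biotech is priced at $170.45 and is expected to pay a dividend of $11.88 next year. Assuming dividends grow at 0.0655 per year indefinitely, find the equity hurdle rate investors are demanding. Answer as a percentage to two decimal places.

Rearranging the constant-growth DDM: r = D₁/P₀ + g.
r = 11.8800 / 170.45 + 0.0655 = 0.06970 + 0.0655 = 0.13520

13.52%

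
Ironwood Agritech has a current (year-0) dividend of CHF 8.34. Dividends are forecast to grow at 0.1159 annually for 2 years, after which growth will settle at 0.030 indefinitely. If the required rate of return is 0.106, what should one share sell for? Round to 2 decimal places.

Two-stage DDM. Project D₁…D_2 at 0.1159, terminal growth 0.03, discount at r = 0.106.
D_1 = 9.3066
D_2 = 10.3852
Terminal value at t=2: TV = D_3/(r−g) = 10.6968/(0.106−0.03) = 140.7474
P₀ = 9.3066/(1+0.106)^1 + 10.3852/(1+0.106)^2 + 140.7474/(1+0.106)^2 = 131.9661

CHF 131.97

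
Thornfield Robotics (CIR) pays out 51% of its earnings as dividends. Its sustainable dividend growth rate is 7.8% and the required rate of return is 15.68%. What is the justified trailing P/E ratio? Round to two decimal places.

6.98

Justified trailing P/E = b(1+g)/(r−g) = 0.51×(1+0.078)/(0.1568−0.078) = 6.9769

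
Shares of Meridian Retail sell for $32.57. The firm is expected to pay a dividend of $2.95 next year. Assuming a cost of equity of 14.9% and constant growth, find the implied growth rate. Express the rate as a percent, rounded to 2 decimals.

5.84%

From P₀ = D₁/(r − g), the implied growth is g = r − D₁/P₀.
g = 0.149 − 2.95/32.57 = 0.149 − 0.09057 = 0.05843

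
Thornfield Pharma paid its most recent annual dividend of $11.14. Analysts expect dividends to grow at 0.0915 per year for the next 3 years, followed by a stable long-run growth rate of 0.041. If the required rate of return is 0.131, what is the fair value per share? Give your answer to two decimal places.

$146.96

Two-stage DDM. Project D₁…D_3 at 0.0915, terminal growth 0.041, discount at r = 0.131.
D_1 = 12.1593
D_2 = 13.2719
D_3 = 14.4863
Terminal value at t=3: TV = D_4/(r−g) = 15.0802/(0.131−0.041) = 167.5578
P₀ = 12.1593/(1+0.131)^1 + 13.2719/(1+0.131)^2 + 14.4863/(1+0.131)^3 + 167.5578/(1+0.131)^3 = 146.9577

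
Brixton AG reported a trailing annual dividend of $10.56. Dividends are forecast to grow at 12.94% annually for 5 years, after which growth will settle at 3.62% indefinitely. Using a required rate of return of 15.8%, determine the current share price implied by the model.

$128.29

Two-stage DDM. Project D₁…D_5 at 0.1294, terminal growth 0.0362, discount at r = 0.158.
D_1 = 11.9265
D_2 = 13.4697
D_3 = 15.2127
D_4 = 17.1813
D_5 = 19.4045
Terminal value at t=5: TV = D_6/(r−g) = 20.1070/(0.158−0.0362) = 165.0818
P₀ = 11.9265/(1+0.158)^1 + 13.4697/(1+0.158)^2 + 15.2127/(1+0.158)^3 + 17.1813/(1+0.158)^4 + 19.4045/(1+0.158)^5 + 165.0818/(1+0.158)^5 = 128.2930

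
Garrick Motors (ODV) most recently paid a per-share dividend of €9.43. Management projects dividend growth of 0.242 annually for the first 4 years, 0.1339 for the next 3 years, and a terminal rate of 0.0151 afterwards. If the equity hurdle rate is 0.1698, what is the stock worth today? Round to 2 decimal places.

Three-stage DDM. Project D₁…D_7; terminal Gordon value at t=7 with g = 0.0151; discount at r = 0.1698.
D_1 = 11.7121
D_2 = 14.5464
D_3 = 18.0666
D_4 = 22.4387
D_5 = 25.4433
D_6 = 28.8501
D_7 = 32.7131
TV_7 = 33.2071/(0.1698−0.0151) = 214.6549
P₀ = Σ Dₜ/(1+r)ᵗ + TV_7/(1+r)^7 = 149.3045

€149.30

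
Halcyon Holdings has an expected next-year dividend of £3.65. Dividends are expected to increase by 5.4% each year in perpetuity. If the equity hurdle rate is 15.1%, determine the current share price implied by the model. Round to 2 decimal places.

Gordon growth model: P₀ = D₁/(r − g), with D₁ = 3.65 given directly.
P₀ = 3.6500 / (0.151 − 0.054) = 3.6500 / 0.097 = 37.6289

£37.63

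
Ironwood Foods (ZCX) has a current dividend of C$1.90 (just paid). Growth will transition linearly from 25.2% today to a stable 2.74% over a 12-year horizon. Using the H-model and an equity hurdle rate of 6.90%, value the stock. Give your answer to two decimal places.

H-model: P₀ = D₀[(1+g_L) + H(g_S−g_L)]/(r−g_L), with H = 12/2 = 6.
P₀ = 1.90 × [(1+0.0274) + 6×(0.252−0.0274)] / (0.069−0.0274)
   = 1.90 × 2.3750 / 0.0416 = 108.4736

C$108.47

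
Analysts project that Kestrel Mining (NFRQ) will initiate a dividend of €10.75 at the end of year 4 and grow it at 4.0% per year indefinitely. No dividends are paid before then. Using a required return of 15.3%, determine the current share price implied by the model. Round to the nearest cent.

Deferred-dividend DDM. At t=3 the remaining stream is a growing perpetuity with first payment D_4 = 10.75.
V_3 = D_4/(r−g) = 10.75/(0.153−0.04) = 95.1327
P₀ = V_3/(1+r)^3 = 95.1327/(1+0.153)^3 = 62.0643

€62.06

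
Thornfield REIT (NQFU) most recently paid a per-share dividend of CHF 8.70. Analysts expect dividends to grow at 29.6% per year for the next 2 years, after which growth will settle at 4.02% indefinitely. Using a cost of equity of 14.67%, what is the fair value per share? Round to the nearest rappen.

CHF 129.49

Two-stage DDM. Project D₁…D_2 at 0.296, terminal growth 0.0402, discount at r = 0.1467.
D_1 = 11.2752
D_2 = 14.6127
Terminal value at t=2: TV = D_3/(r−g) = 15.2001/(0.1467−0.0402) = 142.7238
P₀ = 11.2752/(1+0.1467)^1 + 14.6127/(1+0.1467)^2 + 142.7238/(1+0.1467)^2 = 129.4875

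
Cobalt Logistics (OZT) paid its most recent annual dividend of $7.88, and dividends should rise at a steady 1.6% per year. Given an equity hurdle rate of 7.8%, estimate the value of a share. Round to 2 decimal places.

Gordon growth model: P₀ = D₁/(r − g). D₁ = 7.88 × (1 + 0.016) = 8.0061.
P₀ = 8.0061 / (0.078 − 0.016) = 8.0061 / 0.062 = 129.1303

$129.13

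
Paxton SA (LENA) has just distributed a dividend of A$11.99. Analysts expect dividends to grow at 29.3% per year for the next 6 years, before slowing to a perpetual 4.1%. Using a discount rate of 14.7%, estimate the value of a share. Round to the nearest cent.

Two-stage DDM. Project D₁…D_6 at 0.293, terminal growth 0.041, discount at r = 0.147.
D_1 = 15.5031
D_2 = 20.0455
D_3 = 25.9188
D_4 = 33.5130
D_5 = 43.3323
D_6 = 56.0287
Terminal value at t=6: TV = D_7/(r−g) = 58.3258/(0.147−0.041) = 550.2438
P₀ = 15.5031/(1+0.147)^1 + 20.0455/(1+0.147)^2 + 25.9188/(1+0.147)^3 + 33.5130/(1+0.147)^4 + 43.3323/(1+0.147)^5 + 56.0287/(1+0.147)^6 + 550.2438/(1+0.147)^6 = 353.3670

A$353.37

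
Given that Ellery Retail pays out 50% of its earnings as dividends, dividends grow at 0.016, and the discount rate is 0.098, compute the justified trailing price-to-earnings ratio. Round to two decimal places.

6.20

Justified trailing P/E = b(1+g)/(r−g) = 0.50×(1+0.016)/(0.098−0.016) = 6.1951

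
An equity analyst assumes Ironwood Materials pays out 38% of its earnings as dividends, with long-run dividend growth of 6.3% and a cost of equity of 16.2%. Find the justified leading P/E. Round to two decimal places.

Justified leading P/E = b/(r−g) = 0.38/(0.162−0.063) = 3.8384

3.84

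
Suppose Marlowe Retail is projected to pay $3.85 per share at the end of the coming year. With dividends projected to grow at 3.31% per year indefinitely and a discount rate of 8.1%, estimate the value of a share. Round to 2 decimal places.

$80.38

Gordon growth model: P₀ = D₁/(r − g), with D₁ = 3.85 given directly.
P₀ = 3.8500 / (0.081 − 0.0331) = 3.8500 / 0.0479 = 80.3758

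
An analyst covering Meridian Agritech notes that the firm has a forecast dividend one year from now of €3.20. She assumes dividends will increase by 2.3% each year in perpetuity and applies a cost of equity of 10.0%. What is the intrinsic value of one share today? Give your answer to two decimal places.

€41.56

Gordon growth model: P₀ = D₁/(r − g), with D₁ = 3.20 given directly.
P₀ = 3.2000 / (0.1 − 0.023) = 3.2000 / 0.077 = 41.5584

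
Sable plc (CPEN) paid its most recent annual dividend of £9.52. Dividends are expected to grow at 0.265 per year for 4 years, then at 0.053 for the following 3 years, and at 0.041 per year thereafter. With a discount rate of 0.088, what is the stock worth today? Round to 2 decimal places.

£454.53

Three-stage DDM. Project D₁…D_7; terminal Gordon value at t=7 with g = 0.041; discount at r = 0.088.
D_1 = 12.0428
D_2 = 15.2341
D_3 = 19.2712
D_4 = 24.3781
D_5 = 25.6701
D_6 = 27.0306
D_7 = 28.4632
TV_7 = 29.6302/(0.088−0.041) = 630.4302
P₀ = Σ Dₜ/(1+r)ᵗ + TV_7/(1+r)^7 = 454.5334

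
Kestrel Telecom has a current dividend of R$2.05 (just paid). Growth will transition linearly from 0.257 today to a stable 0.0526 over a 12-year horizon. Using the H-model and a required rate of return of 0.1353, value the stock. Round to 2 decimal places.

R$56.49

H-model: P₀ = D₀[(1+g_L) + H(g_S−g_L)]/(r−g_L), with H = 12/2 = 6.
P₀ = 2.05 × [(1+0.0526) + 6×(0.257−0.0526)] / (0.1353−0.0526)
   = 2.05 × 2.2790 / 0.0827 = 56.4927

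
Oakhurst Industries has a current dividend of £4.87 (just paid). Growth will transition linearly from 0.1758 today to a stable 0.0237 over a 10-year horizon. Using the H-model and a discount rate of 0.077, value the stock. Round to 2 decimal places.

£163.02

H-model: P₀ = D₀[(1+g_L) + H(g_S−g_L)]/(r−g_L), with H = 10/2 = 5.
P₀ = 4.87 × [(1+0.0237) + 5×(0.1758−0.0237)] / (0.077−0.0237)
   = 4.87 × 1.7842 / 0.0533 = 163.0217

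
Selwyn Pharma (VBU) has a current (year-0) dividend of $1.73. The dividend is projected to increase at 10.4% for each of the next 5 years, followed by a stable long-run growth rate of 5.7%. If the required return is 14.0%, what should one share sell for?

Two-stage DDM. Project D₁…D_5 at 0.104, terminal growth 0.057, discount at r = 0.14.
D_1 = 1.9099
D_2 = 2.1086
D_3 = 2.3278
D_4 = 2.5699
D_5 = 2.8372
Terminal value at t=5: TV = D_6/(r−g) = 2.9989/(0.14−0.057) = 36.1317
P₀ = 1.9099/(1+0.14)^1 + 2.1086/(1+0.14)^2 + 2.3278/(1+0.14)^3 + 2.5699/(1+0.14)^4 + 2.8372/(1+0.14)^5 + 36.1317/(1+0.14)^5 = 26.6299

$26.63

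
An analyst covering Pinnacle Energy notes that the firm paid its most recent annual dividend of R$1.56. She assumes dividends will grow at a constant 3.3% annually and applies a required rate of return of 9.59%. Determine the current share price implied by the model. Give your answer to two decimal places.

Gordon growth model: P₀ = D₁/(r − g). D₁ = 1.56 × (1 + 0.033) = 1.6115.
P₀ = 1.6115 / (0.0959 − 0.033) = 1.6115 / 0.0629 = 25.6197

R$25.62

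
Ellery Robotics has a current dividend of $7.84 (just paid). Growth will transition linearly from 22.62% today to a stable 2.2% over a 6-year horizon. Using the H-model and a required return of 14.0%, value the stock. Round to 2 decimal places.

H-model: P₀ = D₀[(1+g_L) + H(g_S−g_L)]/(r−g_L), with H = 6/2 = 3.
P₀ = 7.84 × [(1+0.022) + 3×(0.2262−0.022)] / (0.14−0.022)
   = 7.84 × 1.6346 / 0.118 = 108.6039

$108.60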